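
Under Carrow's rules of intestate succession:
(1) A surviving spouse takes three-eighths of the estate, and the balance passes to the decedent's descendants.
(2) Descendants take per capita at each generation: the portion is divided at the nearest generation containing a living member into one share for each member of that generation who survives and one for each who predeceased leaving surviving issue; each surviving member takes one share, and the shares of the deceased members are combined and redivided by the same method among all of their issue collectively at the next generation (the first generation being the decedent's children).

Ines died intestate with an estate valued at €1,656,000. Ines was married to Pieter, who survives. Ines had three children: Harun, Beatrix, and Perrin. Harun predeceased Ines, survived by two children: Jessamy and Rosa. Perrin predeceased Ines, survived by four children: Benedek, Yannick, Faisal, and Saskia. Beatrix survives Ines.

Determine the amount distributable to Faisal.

Pieter takes three-eighths of €1,656,000 = €621,000. The remaining €1,035,000 passes to the descendants.
The descendants' portion (€1,035,000) is divided at the children's generation into 3 shares of €345,000. Beatrix takes €345,000. The 2 shares of the deceased (Harun and Perrin) are combined into a pool of €690,000.
That pool (€690,000) is divided at the grandchildren's generation equally among Jessamy, Rosa, Benedek, Yannick, Faisal, and Saskia: €115,000 each.

Faisal receives €115,000.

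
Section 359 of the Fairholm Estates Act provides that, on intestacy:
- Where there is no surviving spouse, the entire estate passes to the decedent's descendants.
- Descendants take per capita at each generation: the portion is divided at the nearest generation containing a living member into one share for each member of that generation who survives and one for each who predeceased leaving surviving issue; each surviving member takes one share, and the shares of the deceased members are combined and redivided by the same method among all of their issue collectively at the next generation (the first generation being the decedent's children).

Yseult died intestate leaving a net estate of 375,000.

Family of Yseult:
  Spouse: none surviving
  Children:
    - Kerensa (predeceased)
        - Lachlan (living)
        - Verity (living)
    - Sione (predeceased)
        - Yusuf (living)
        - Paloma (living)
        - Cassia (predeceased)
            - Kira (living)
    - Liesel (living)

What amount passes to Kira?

Kira receives 50,000.

The entire 375,000 passes to the descendants.
That amount (375,000) is divided at the children's generation into 3 shares of 125,000. Liesel takes 125,000. The 2 shares of the deceased (Kerensa and Sione) are combined into a pool of 250,000.
That pool (250,000) is divided at the grandchildren's generation into 5 shares of 50,000. Lachlan, Verity, Yusuf, and Paloma each take 50,000. The remaining share for the deceased Cassia (50,000) is carried to the next generation.
That pool (50,000) passes entirely to Kira, the sole taker at the great-grandchildren's generation.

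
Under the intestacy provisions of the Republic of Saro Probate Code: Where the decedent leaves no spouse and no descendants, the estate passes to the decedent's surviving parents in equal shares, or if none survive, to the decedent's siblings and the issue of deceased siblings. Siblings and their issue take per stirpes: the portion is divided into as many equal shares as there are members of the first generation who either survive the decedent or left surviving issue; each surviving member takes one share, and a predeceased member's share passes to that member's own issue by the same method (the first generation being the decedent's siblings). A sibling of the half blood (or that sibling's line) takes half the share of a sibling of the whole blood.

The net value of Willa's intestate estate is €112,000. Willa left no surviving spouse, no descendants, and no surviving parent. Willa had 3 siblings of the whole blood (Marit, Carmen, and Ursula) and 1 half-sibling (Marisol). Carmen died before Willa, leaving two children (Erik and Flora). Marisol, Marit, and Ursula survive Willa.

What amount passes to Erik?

Erik receives €16,000.

The entire €112,000 passes to the siblings and their issue.
Counting each half-blood sibling's line as half a unit, there are 7/2 units in €112,000, so one unit is €32,000. Whole-blood lines (Marit, Carmen, and Ursula) take €32,000 each; half-blood lines (Marisol) take €16,000 each.
Carmen's share (€32,000) is divided into 2 shares of €16,000: Erik and Flora each take €16,000.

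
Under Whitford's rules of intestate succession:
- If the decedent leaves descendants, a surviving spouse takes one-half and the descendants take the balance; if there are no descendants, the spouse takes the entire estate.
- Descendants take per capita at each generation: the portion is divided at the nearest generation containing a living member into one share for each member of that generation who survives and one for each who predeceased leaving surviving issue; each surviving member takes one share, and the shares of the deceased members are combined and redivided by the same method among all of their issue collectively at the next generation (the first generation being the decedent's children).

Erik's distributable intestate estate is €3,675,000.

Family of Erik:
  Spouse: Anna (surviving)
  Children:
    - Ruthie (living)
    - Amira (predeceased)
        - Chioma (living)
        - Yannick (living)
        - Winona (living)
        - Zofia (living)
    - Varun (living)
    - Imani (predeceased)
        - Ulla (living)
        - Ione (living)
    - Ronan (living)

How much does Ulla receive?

Anna takes one-half of €3,675,000 = €1,837,500. The remaining €1,837,500 passes to the descendants.
The descendants' portion (€1,837,500) is divided at the children's generation into 5 shares of €367,500. Ruthie, Varun, and Ronan each take €367,500. The 2 shares of the deceased (Amira and Imani) are combined into a pool of €735,000.
That pool (€735,000) is divided at the grandchildren's generation equally among Chioma, Yannick, Winona, Zofia, Ulla, and Ione: €122,500 each.

Ulla receives €122,500.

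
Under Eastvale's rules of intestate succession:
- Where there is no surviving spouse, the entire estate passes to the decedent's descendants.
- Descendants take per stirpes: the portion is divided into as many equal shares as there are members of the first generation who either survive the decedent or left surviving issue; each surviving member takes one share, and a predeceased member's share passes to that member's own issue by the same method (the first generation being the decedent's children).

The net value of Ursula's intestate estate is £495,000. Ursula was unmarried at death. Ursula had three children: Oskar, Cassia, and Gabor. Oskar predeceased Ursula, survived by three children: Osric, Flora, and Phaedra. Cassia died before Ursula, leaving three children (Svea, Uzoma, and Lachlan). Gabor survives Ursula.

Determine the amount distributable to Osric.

Osric receives £55,000.

The entire £495,000 passes to the descendants.
That amount (£495,000) is divided into 3 shares of £165,000: Gabor takes £165,000; Oskar's £165,000 share passes to Oskar's issue; Cassia's £165,000 share passes to Cassia's issue.
Oskar's share (£165,000) is divided into 3 shares of £55,000: Osric, Flora, and Phaedra each take £55,000.
Cassia's share (£165,000) is divided into 3 shares of £55,000: Svea, Uzoma, and Lachlan each take £55,000.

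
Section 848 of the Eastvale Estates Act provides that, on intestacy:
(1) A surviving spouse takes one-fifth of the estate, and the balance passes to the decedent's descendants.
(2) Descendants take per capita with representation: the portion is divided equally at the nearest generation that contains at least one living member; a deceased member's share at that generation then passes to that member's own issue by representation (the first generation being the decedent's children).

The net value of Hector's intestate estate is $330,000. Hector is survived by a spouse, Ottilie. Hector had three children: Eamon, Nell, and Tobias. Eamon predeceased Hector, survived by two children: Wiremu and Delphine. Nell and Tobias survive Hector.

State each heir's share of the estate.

Ottilie takes one-fifth of $330,000 = $66,000. The remaining $264,000 passes to the descendants.
The descendants' portion ($264,000) is divided into 3 shares of $88,000: Nell and Tobias each take $88,000; Eamon's $88,000 share passes to Eamon's issue.
Eamon's share ($88,000) is divided into 2 shares of $44,000: Wiremu and Delphine each take $44,000.

Ottilie: $66,000; Wiremu: $44,000; Delphine: $44,000; Nell: $88,000; Tobias: $88,000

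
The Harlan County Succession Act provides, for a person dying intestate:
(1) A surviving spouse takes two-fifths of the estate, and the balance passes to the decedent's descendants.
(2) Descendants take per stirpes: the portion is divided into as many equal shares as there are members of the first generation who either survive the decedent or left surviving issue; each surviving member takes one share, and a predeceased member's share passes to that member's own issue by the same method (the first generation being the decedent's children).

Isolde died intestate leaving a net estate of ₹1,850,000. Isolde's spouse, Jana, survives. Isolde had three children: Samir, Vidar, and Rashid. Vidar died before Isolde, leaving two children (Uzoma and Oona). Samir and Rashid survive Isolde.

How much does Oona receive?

Jana takes two-fifths of ₹1,850,000 = ₹740,000. The remaining ₹1,110,000 passes to the descendants.
The descendants' portion (₹1,110,000) is divided into 3 shares of ₹370,000: Samir and Rashid each take ₹370,000; Vidar's ₹370,000 share passes to Vidar's issue.
Vidar's share (₹370,000) is divided into 2 shares of ₹185,000: Uzoma and Oona each take ₹185,000.

Oona receives ₹185,000.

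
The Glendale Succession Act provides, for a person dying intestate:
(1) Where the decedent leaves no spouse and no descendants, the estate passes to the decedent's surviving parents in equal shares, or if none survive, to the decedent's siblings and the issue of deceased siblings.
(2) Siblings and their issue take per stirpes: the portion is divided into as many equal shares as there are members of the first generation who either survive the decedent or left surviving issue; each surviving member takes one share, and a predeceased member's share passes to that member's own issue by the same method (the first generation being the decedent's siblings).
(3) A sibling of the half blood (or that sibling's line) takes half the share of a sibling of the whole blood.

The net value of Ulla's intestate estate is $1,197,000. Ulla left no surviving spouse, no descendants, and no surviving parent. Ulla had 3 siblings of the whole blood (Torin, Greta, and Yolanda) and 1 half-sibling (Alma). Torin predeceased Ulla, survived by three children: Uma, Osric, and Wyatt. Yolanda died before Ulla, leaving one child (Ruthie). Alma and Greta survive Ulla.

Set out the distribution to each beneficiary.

Alma: $171,000; Uma: $114,000; Osric: $114,000; Wyatt: $114,000; Greta: $342,000; Ruthie: $342,000

The entire $1,197,000 passes to the siblings and their issue.
Counting each half-blood sibling's line as half a unit, there are 7/2 units in $1,197,000, so one unit is $342,000. Whole-blood lines (Torin, Greta, and Yolanda) take $342,000 each; half-blood lines (Alma) take $171,000 each.
Torin's share ($342,000) is divided into 3 shares of $114,000: Uma, Osric, and Wyatt each take $114,000.
Yolanda's share ($342,000) passes entirely to Ruthie.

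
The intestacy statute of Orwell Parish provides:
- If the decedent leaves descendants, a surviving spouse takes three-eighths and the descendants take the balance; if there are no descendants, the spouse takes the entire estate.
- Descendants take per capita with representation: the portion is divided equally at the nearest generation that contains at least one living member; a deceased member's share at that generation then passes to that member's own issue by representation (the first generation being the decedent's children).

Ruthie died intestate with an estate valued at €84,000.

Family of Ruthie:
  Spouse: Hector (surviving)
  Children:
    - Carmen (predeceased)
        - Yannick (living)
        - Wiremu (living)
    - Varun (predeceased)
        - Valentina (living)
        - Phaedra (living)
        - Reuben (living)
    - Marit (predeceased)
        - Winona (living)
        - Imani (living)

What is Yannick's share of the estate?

Hector takes three-eighths of €84,000 = €31,500. The remaining €52,500 passes to the descendants.
No child survives, so the initial division is made at the grandchildren's generation.
The descendants' portion (€52,500) is divided into 7 shares of €7,500: Yannick, Wiremu, Valentina, Phaedra, Reuben, Winona, and Imani each take €7,500.

Yannick receives €7,500.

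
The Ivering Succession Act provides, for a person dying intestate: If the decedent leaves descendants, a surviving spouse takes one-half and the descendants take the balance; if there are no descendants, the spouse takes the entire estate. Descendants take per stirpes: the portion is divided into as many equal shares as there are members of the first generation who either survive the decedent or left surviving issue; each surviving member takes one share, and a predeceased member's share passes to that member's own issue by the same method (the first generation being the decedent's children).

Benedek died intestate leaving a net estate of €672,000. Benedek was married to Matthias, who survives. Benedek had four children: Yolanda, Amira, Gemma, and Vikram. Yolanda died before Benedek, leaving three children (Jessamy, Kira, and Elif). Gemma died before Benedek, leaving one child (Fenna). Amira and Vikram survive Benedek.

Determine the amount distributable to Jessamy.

Jessamy receives €28,000.

Matthias takes one-half of €672,000 = €336,000. The remaining €336,000 passes to the descendants.
The descendants' portion (€336,000) is divided into 4 shares of €84,000: Amira and Vikram each take €84,000; Yolanda's €84,000 share passes to Yolanda's issue; Gemma's €84,000 share passes to Gemma's issue.
Yolanda's share (€84,000) is divided into 3 shares of €28,000: Jessamy, Kira, and Elif each take €28,000.
Gemma's share (€84,000) passes entirely to Fenna.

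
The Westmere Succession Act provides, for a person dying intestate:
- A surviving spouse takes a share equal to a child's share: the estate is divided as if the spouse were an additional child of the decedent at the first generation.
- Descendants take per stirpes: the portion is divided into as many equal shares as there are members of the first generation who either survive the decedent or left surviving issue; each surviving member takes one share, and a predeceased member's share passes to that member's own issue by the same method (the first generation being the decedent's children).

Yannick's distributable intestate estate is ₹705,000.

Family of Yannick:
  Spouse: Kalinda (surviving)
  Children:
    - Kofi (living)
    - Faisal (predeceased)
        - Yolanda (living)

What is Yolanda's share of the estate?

The spouse counts as an additional share at the children's level, so there are 3 primary shares of ₹235,000. Kalinda takes one such share (₹235,000).
The children's combined portion (₹470,000) is divided into 2 shares of ₹235,000: Kofi takes ₹235,000; Faisal's ₹235,000 share passes to Faisal's issue.
Faisal's share (₹235,000) passes entirely to Yolanda.

Yolanda receives ₹235,000.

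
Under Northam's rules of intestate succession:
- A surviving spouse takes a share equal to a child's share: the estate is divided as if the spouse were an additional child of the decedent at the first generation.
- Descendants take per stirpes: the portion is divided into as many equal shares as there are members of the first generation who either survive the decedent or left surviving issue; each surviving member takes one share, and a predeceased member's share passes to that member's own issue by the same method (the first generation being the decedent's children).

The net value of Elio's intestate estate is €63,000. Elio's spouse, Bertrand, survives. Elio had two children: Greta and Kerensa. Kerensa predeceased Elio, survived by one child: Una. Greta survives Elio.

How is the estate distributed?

The spouse counts as an additional share at the children's level, so there are 3 primary shares of €21,000. Bertrand takes one such share (€21,000).
The children's combined portion (€42,000) is divided into 2 shares of €21,000: Greta takes €21,000; Kerensa's €21,000 share passes to Kerensa's issue.
Kerensa's share (€21,000) passes entirely to Una.

Bertrand: €21,000; Greta: €21,000; Una: €21,000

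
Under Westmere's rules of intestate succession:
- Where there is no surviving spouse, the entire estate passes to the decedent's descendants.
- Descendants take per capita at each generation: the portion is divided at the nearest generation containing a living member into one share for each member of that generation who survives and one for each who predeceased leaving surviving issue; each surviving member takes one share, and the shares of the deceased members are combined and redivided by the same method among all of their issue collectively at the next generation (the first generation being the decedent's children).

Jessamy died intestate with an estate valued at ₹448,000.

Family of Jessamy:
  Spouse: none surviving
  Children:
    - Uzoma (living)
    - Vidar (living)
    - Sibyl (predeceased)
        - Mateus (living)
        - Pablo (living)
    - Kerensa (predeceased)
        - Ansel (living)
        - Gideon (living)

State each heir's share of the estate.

Uzoma: ₹112,000; Vidar: ₹112,000; Mateus: ₹56,000; Pablo: ₹56,000; Ansel: ₹56,000; Gideon: ₹56,000

The entire ₹448,000 passes to the descendants.
That amount (₹448,000) is divided at the children's generation into 4 shares of ₹112,000. Uzoma and Vidar each take ₹112,000. The 2 shares of the deceased (Sibyl and Kerensa) are combined into a pool of ₹224,000.
That pool (₹224,000) is divided at the grandchildren's generation equally among Mateus, Pablo, Ansel, and Gideon: ₹56,000 each.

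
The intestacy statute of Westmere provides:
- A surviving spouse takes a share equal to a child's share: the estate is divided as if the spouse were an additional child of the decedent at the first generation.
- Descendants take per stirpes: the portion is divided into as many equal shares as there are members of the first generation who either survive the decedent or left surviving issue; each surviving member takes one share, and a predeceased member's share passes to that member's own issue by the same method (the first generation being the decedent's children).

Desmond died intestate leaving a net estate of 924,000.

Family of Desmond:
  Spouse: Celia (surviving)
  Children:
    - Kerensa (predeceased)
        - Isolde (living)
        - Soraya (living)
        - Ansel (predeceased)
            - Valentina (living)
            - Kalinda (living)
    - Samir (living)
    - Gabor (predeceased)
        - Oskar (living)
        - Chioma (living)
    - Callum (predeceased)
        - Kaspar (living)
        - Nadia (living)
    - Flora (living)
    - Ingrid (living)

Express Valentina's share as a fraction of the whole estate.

Valentina receives 1/42 of the estate.

The spouse counts as an additional share at the children's level, so there are 7 primary shares of 132,000. Celia takes one such share (132,000).
The children's combined portion (792,000) is divided into 6 shares of 132,000: Samir, Flora, and Ingrid each take 132,000; Kerensa's 132,000 share passes to Kerensa's issue; Gabor's 132,000 share passes to Gabor's issue; Callum's 132,000 share passes to Callum's issue.
Kerensa's share (132,000) is divided into 3 shares of 44,000: Isolde and Soraya each take 44,000; Ansel's 44,000 share passes to Ansel's issue.
Ansel's share (44,000) is divided into 2 shares of 22,000: Valentina and Kalinda each take 22,000.
Gabor's share (132,000) is divided into 2 shares of 66,000: Oskar and Chioma each take 66,000.
Callum's share (132,000) is divided into 2 shares of 66,000: Kaspar and Nadia each take 66,000.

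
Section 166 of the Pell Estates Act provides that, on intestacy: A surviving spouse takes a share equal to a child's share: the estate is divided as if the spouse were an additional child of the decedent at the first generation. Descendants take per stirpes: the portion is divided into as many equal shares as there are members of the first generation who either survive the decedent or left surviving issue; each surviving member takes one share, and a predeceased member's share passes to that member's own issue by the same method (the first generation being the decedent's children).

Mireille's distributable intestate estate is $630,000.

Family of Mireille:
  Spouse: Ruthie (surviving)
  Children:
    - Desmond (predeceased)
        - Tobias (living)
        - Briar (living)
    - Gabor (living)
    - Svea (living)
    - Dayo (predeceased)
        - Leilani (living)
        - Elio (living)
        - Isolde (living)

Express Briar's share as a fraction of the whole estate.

The spouse counts as an additional share at the children's level, so there are 5 primary shares of $126,000. Ruthie takes one such share ($126,000).
The children's combined portion ($504,000) is divided into 4 shares of $126,000: Gabor and Svea each take $126,000; Desmond's $126,000 share passes to Desmond's issue; Dayo's $126,000 share passes to Dayo's issue.
Desmond's share ($126,000) is divided into 2 shares of $63,000: Tobias and Briar each take $63,000.
Dayo's share ($126,000) is divided into 3 shares of $42,000: Leilani, Elio, and Isolde each take $42,000.

Briar receives 1/10 of the estate.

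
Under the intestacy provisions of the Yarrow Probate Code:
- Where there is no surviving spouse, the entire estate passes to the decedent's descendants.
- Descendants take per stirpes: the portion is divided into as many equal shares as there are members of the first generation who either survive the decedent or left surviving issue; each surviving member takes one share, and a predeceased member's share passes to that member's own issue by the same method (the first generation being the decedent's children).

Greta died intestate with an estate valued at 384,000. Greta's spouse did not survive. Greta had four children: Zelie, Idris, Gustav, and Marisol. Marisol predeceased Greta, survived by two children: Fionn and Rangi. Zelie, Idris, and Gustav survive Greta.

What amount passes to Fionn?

Fionn receives 48,000.

The entire 384,000 passes to the descendants.
That amount (384,000) is divided into 4 shares of 96,000: Zelie, Idris, and Gustav each take 96,000; Marisol's 96,000 share passes to Marisol's issue.
Marisol's share (96,000) is divided into 2 shares of 48,000: Fionn and Rangi each take 48,000.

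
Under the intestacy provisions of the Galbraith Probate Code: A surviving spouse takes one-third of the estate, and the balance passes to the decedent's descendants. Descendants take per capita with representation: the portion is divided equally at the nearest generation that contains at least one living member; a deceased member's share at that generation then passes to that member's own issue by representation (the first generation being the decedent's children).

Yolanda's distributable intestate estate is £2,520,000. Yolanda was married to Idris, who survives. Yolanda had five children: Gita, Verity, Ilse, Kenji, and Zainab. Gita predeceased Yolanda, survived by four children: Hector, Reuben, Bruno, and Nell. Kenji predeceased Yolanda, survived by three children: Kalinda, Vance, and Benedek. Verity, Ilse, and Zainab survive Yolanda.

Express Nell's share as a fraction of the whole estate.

Nell receives 1/30 of the estate.

Idris takes one-third of £2,520,000 = £840,000. The remaining £1,680,000 passes to the descendants.
The descendants' portion (£1,680,000) is divided into 5 shares of £336,000: Verity, Ilse, and Zainab each take £336,000; Gita's £336,000 share passes to Gita's issue; Kenji's £336,000 share passes to Kenji's issue.
Gita's share (£336,000) is divided into 4 shares of £84,000: Hector, Reuben, Bruno, and Nell each take £84,000.
Kenji's share (£336,000) is divided into 3 shares of £112,000: Kalinda, Vance, and Benedek each take £112,000.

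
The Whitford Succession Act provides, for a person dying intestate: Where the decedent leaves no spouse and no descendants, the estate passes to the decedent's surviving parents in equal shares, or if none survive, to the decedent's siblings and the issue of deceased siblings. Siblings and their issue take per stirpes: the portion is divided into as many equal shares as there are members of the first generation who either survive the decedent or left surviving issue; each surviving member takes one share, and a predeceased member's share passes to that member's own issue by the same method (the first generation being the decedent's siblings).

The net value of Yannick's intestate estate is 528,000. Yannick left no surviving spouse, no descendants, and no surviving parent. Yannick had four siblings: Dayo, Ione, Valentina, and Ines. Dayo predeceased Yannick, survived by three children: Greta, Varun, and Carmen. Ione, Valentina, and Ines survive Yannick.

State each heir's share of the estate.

The entire 528,000 passes to the siblings and their issue.
That amount (528,000) is divided into 4 shares of 132,000: Ione, Valentina, and Ines each take 132,000; Dayo's 132,000 share passes to Dayo's issue.
Dayo's share (132,000) is divided into 3 shares of 44,000: Greta, Varun, and Carmen each take 44,000.

Greta: 44,000; Varun: 44,000; Carmen: 44,000; Ione: 132,000; Valentina: 132,000; Ines: 132,000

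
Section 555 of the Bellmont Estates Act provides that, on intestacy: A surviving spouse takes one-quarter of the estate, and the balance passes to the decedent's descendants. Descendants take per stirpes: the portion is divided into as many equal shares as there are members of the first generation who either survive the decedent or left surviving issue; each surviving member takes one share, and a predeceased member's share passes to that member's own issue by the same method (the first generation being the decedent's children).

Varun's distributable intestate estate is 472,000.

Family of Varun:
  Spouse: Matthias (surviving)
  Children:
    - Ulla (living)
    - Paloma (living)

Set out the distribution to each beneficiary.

Matthias: 118,000; Ulla: 177,000; Paloma: 177,000

Matthias takes one-quarter of 472,000 = 118,000. The remaining 354,000 passes to the descendants.
The descendants' portion (354,000) is divided into 2 shares of 177,000: Ulla and Paloma each take 177,000.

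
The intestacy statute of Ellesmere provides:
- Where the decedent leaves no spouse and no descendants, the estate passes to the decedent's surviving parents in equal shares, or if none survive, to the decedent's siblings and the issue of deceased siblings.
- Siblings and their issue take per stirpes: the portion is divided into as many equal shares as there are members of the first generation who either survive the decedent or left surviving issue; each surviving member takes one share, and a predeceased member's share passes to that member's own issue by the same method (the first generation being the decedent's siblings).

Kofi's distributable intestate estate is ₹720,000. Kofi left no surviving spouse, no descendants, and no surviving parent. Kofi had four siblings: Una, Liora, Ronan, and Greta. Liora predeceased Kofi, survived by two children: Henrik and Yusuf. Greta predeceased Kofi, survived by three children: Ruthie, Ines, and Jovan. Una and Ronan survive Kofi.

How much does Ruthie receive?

The entire ₹720,000 passes to the siblings and their issue.
That amount (₹720,000) is divided into 4 shares of ₹180,000: Una and Ronan each take ₹180,000; Liora's ₹180,000 share passes to Liora's issue; Greta's ₹180,000 share passes to Greta's issue.
Liora's share (₹180,000) is divided into 2 shares of ₹90,000: Henrik and Yusuf each take ₹90,000.
Greta's share (₹180,000) is divided into 3 shares of ₹60,000: Ruthie, Ines, and Jovan each take ₹60,000.

Ruthie receives ₹60,000.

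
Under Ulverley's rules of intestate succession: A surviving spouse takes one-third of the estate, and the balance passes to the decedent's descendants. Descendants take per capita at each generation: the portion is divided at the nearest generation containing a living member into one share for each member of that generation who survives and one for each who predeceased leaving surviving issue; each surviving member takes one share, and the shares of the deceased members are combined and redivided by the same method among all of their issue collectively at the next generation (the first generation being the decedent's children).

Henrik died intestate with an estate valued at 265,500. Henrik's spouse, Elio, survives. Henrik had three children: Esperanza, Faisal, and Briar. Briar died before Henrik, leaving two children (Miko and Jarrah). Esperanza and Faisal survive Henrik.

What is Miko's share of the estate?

Elio takes one-third of 265,500 = 88,500. The remaining 177,000 passes to the descendants.
The descendants' portion (177,000) is divided at the children's generation into 3 shares of 59,000. Esperanza and Faisal each take 59,000. The remaining share for the deceased Briar (59,000) is carried to the next generation.
That pool (59,000) is divided at the grandchildren's generation equally among Miko and Jarrah: 29,500 each.

Miko receives 29,500.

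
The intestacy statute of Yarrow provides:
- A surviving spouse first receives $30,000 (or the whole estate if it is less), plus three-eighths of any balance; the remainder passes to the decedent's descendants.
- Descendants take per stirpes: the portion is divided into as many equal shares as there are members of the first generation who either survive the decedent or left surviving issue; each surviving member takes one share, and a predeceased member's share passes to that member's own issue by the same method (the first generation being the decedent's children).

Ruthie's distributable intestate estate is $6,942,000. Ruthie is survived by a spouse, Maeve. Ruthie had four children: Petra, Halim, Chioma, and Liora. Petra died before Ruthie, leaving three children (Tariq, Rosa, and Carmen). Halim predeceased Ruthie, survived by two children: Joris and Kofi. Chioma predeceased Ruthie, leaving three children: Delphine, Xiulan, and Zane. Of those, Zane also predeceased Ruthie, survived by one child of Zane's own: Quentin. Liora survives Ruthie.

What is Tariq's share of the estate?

Tariq receives $360,000.

Maeve first takes $30,000, leaving a balance of $6,912,000. Maeve then takes three-eighths of the balance ($2,592,000), for a total of $2,622,000. The remaining $4,320,000 passes to the descendants.
The descendants' portion ($4,320,000) is divided into 4 shares of $1,080,000: Liora takes $1,080,000; Petra's $1,080,000 share passes to Petra's issue; Halim's $1,080,000 share passes to Halim's issue; Chioma's $1,080,000 share passes to Chioma's issue.
Petra's share ($1,080,000) is divided into 3 shares of $360,000: Tariq, Rosa, and Carmen each take $360,000.
Halim's share ($1,080,000) is divided into 2 shares of $540,000: Joris and Kofi each take $540,000.
Chioma's share ($1,080,000) is divided into 3 shares of $360,000: Delphine and Xiulan each take $360,000; Zane's $360,000 share passes to Zane's issue.
Zane's share ($360,000) passes entirely to Quentin.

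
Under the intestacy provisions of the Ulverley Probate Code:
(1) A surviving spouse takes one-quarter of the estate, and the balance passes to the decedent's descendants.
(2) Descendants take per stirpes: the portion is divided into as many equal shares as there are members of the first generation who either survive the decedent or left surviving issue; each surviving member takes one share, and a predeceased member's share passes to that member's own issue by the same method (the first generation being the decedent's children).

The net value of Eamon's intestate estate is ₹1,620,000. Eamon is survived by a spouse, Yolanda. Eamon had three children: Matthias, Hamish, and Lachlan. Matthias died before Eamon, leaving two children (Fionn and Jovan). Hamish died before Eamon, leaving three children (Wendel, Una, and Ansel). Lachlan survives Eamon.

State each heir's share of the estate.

Yolanda takes one-quarter of ₹1,620,000 = ₹405,000. The remaining ₹1,215,000 passes to the descendants.
The descendants' portion (₹1,215,000) is divided into 3 shares of ₹405,000: Lachlan takes ₹405,000; Matthias's ₹405,000 share passes to Matthias's issue; Hamish's ₹405,000 share passes to Hamish's issue.
Matthias's share (₹405,000) is divided into 2 shares of ₹202,500: Fionn and Jovan each take ₹202,500.
Hamish's share (₹405,000) is divided into 3 shares of ₹135,000: Wendel, Una, and Ansel each take ₹135,000.

Yolanda: ₹405,000; Fionn: ₹202,500; Jovan: ₹202,500; Wendel: ₹135,000; Una: ₹135,000; Ansel: ₹135,000; Lachlan: ₹405,000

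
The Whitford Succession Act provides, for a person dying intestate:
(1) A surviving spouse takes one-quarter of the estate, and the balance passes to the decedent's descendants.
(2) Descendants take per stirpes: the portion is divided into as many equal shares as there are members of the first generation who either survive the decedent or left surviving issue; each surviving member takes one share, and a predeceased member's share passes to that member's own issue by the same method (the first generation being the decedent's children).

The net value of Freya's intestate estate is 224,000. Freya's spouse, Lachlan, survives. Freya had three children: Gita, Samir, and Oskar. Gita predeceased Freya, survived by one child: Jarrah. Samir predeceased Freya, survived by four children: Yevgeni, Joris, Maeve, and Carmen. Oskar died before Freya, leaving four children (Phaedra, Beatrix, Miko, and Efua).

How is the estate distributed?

Lachlan: 56,000; Jarrah: 56,000; Yevgeni: 14,000; Joris: 14,000; Maeve: 14,000; Carmen: 14,000; Phaedra: 14,000; Beatrix: 14,000; Miko: 14,000; Efua: 14,000

Lachlan takes one-quarter of 224,000 = 56,000. The remaining 168,000 passes to the descendants.
The descendants' portion (168,000) is divided into 3 shares of 56,000: Gita's 56,000 share passes to Gita's issue; Samir's 56,000 share passes to Samir's issue; Oskar's 56,000 share passes to Oskar's issue.
Gita's share (56,000) passes entirely to Jarrah.
Samir's share (56,000) is divided into 4 shares of 14,000: Yevgeni, Joris, Maeve, and Carmen each take 14,000.
Oskar's share (56,000) is divided into 4 shares of 14,000: Phaedra, Beatrix, Miko, and Efua each take 14,000.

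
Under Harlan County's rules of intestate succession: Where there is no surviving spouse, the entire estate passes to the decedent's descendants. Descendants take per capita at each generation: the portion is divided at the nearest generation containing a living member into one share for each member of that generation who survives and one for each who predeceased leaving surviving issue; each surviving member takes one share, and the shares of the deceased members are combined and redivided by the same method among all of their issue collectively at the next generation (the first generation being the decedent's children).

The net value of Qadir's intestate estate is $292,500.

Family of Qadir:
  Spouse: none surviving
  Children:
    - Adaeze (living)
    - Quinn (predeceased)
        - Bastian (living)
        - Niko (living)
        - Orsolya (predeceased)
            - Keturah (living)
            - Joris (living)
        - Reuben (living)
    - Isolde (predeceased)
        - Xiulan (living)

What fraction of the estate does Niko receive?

The entire $292,500 passes to the descendants.
That amount ($292,500) is divided at the children's generation into 3 shares of $97,500. Adaeze takes $97,500. The 2 shares of the deceased (Quinn and Isolde) are combined into a pool of $195,000.
That pool ($195,000) is divided at the grandchildren's generation into 5 shares of $39,000. Bastian, Niko, Reuben, and Xiulan each take $39,000. The remaining share for the deceased Orsolya ($39,000) is carried to the next generation.
That pool ($39,000) is divided at the great-grandchildren's generation equally among Keturah and Joris: $19,500 each.

Niko receives 2/15 of the estate.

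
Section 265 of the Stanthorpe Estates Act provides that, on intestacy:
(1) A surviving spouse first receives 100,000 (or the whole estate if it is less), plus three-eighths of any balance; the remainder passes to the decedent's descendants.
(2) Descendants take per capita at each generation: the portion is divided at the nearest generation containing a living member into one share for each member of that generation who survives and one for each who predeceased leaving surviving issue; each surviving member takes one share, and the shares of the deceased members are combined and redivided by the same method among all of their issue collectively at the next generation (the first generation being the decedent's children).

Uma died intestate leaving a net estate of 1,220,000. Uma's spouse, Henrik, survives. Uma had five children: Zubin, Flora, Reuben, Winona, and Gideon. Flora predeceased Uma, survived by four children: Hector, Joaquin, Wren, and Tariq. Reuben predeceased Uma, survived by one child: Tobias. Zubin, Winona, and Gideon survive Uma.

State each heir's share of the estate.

Henrik first takes 100,000, leaving a balance of 1,120,000. Henrik then takes three-eighths of the balance (420,000), for a total of 520,000. The remaining 700,000 passes to the descendants.
The descendants' portion (700,000) is divided at the children's generation into 5 shares of 140,000. Zubin, Winona, and Gideon each take 140,000. The 2 shares of the deceased (Flora and Reuben) are combined into a pool of 280,000.
That pool (280,000) is divided at the grandchildren's generation equally among Hector, Joaquin, Wren, Tariq, and Tobias: 56,000 each.

Henrik: 520,000; Zubin: 140,000; Hector: 56,000; Joaquin: 56,000; Wren: 56,000; Tariq: 56,000; Tobias: 56,000; Winona: 140,000; Gideon: 140,000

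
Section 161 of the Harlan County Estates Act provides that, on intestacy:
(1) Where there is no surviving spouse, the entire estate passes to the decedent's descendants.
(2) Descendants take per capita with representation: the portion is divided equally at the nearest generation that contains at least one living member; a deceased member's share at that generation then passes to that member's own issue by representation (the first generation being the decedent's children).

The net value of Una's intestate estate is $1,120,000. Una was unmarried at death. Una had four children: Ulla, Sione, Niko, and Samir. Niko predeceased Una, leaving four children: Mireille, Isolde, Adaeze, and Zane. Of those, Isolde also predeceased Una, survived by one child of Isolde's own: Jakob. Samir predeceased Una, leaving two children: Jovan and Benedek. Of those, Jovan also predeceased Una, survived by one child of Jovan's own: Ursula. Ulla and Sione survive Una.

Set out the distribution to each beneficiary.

The entire $1,120,000 passes to the descendants.
That amount ($1,120,000) is divided into 4 shares of $280,000: Ulla and Sione each take $280,000; Niko's $280,000 share passes to Niko's issue; Samir's $280,000 share passes to Samir's issue.
Niko's share ($280,000) is divided into 4 shares of $70,000: Mireille, Adaeze, and Zane each take $70,000; Isolde's $70,000 share passes to Isolde's issue.
Isolde's share ($70,000) passes entirely to Jakob.
Samir's share ($280,000) is divided into 2 shares of $140,000: Benedek takes $140,000; Jovan's $140,000 share passes to Jovan's issue.
Jovan's share ($140,000) passes entirely to Ursula.

Ulla: $280,000; Sione: $280,000; Mireille: $70,000; Jakob: $70,000; Adaeze: $70,000; Zane: $70,000; Ursula: $140,000; Benedek: $140,000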